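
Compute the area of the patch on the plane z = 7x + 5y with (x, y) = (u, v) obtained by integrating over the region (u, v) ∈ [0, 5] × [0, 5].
Area = 125*sqrt(3)

Area = ∫∫ √(EG − F²) du dv with √(EG − F²) = 5*sqrt(3). Integrating over [0, 5] × [0, 5] gives 125*sqrt(3).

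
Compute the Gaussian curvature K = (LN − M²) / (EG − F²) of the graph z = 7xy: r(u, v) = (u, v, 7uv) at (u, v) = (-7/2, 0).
K = -784/5784025

Coefficients of the first fundamental form: E = 49*v^2 + 1, F = 49*u*v, G = 49*u^2 + 1.
Coefficients of the second fundamental form: L = 0, M = 7/sqrt(49*u^2 + 49*v^2 + 1), N = 0.
Assemble K = (LN − M²)/(EG − F²) = -49/(2401*u^4 + 4802*u^2*v^2 + 98*u^2 + 2401*v^4 + 98*v^2 + 1). At (u, v) = (-7/2, 0): K = -784/5784025.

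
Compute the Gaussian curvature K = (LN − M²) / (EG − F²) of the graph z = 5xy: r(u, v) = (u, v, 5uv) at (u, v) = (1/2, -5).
K = -400/6395841

Coefficients of the first fundamental form: E = 25*v^2 + 1, F = 25*u*v, G = 25*u^2 + 1.
Coefficients of the second fundamental form: L = 0, M = 5/sqrt(25*u^2 + 25*v^2 + 1), N = 0.
Assemble K = (LN − M²)/(EG − F²) = -25/(625*u^4 + 1250*u^2*v^2 + 50*u^2 + 625*v^4 + 50*v^2 + 1). At (u, v) = (1/2, -5): K = -400/6395841.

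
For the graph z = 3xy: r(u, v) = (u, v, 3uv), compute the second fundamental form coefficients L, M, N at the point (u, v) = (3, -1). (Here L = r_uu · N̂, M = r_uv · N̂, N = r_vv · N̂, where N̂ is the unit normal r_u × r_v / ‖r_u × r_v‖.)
L = 0;  M = 3*sqrt(91)/91;  N = 0

Compute the unit normal N̂(u, v) = (-3*v/sqrt(9*u^2 + 9*v^2 + 1), -3*u/sqrt(9*u^2 + 9*v^2 + 1), 1/sqrt(9*u^2 + 9*v^2 + 1)), and the second partials r_uu, r_uv, r_vv. Take dot products:
  L(u, v) = r_uu · N̂ = 0,
  M(u, v) = r_uv · N̂ = 3/sqrt(9*u^2 + 9*v^2 + 1),
  N(u, v) = r_vv · N̂ = 0.
Evaluating at (u, v) = (3, -1):
  L = 0, M = 3*sqrt(91)/91, N = 0.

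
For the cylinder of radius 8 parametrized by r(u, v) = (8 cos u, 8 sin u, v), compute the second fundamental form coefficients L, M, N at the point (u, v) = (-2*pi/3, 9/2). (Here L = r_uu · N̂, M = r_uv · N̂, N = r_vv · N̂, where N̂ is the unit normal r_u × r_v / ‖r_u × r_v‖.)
L = -8;  M = 0;  N = 0

Compute the unit normal N̂(u, v) = (cos(u), sin(u), 0), and the second partials r_uu, r_uv, r_vv. Take dot products:
  L(u, v) = r_uu · N̂ = -8,
  M(u, v) = r_uv · N̂ = 0,
  N(u, v) = r_vv · N̂ = 0.
Evaluating at (u, v) = (-2*pi/3, 9/2):
  L = -8, M = 0, N = 0.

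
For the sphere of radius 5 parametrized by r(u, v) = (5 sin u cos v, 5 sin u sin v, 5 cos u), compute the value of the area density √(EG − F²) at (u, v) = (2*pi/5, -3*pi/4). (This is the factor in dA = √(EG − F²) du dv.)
√(EG − F²)|_{(2*pi/5, -3*pi/4)} = 25*sqrt(2*sqrt(5) + 10)/4

E = 25, F = 0, G = 25*sin(u)^2, so EG − F² = 625*sin(u)^2. Taking the positive square root: √(EG − F²) = 25*Abs(sin(u)). At (u, v) = (2*pi/5, -3*pi/4): 25*sqrt(2*sqrt(5) + 10)/4.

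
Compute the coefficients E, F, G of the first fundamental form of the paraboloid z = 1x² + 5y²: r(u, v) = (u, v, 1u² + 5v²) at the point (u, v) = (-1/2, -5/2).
E = 2;  F = 25;  G = 626

Partials: r_u = (1, 0, 2*u), r_v = (0, 1, 10*v). As functions of (u, v):
  E = r_u · r_u = 4*u^2 + 1,
  F = r_u · r_v = 20*u*v,
  G = r_v · r_v = 100*v^2 + 1.
Evaluating at (u, v) = (-1/2, -5/2): E = 2, F = 25, G = 626.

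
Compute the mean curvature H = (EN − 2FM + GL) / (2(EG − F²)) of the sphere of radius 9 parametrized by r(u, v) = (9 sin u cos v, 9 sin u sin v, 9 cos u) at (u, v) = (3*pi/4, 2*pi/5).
H = -1/9

With E = 81, F = 0, G = 81*sin(u)^2, L = -9*sin(u)/Abs(sin(u)), M = 0, N = -9*sin(u)^3/Abs(sin(u)), assemble
  H = (EN − 2FM + GL) / (2(EG − F²)) = -sin(u)/(9*Abs(sin(u))).
At (u, v) = (3*pi/4, 2*pi/5): H = -1/9.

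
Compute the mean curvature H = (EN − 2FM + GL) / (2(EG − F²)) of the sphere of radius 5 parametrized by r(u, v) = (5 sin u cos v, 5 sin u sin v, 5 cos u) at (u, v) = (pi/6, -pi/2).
H = -1/5

With E = 25, F = 0, G = 25*sin(u)^2, L = -5*sin(u)/Abs(sin(u)), M = 0, N = -5*sin(u)^3/Abs(sin(u)), assemble
  H = (EN − 2FM + GL) / (2(EG − F²)) = -sin(u)/(5*Abs(sin(u))).
At (u, v) = (pi/6, -pi/2): H = -1/5.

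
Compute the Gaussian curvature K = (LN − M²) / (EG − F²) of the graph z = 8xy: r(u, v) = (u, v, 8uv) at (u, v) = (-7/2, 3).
K = -64/1852321

Coefficients of the first fundamental form: E = 64*v^2 + 1, F = 64*u*v, G = 64*u^2 + 1.
Coefficients of the second fundamental form: L = 0, M = 8/sqrt(64*u^2 + 64*v^2 + 1), N = 0.
Assemble K = (LN − M²)/(EG − F²) = -64/(4096*u^4 + 8192*u^2*v^2 + 128*u^2 + 4096*v^4 + 128*v^2 + 1). At (u, v) = (-7/2, 3): K = -64/1852321.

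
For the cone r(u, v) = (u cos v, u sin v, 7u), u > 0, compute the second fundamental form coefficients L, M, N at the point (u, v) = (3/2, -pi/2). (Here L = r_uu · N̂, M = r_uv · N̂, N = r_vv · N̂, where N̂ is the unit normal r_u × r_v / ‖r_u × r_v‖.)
L = 0;  M = 0;  N = 21*sqrt(2)/20

Compute the unit normal N̂(u, v) = (-7*sqrt(2)*u*cos(v)/(10*Abs(u)), -7*sqrt(2)*u*sin(v)/(10*Abs(u)), sqrt(2)*u/(10*Abs(u))), and the second partials r_uu, r_uv, r_vv. Take dot products:
  L(u, v) = r_uu · N̂ = 0,
  M(u, v) = r_uv · N̂ = 0,
  N(u, v) = r_vv · N̂ = 7*sqrt(2)*u^2/(10*Abs(u)).
Evaluating at (u, v) = (3/2, -pi/2):
  L = 0, M = 0, N = 21*sqrt(2)/20.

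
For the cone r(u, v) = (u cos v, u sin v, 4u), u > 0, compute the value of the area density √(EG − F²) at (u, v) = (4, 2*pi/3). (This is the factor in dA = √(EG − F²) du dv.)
√(EG − F²)|_{(4, 2*pi/3)} = 4*sqrt(17)

E = 17, F = 0, G = u^2, so EG − F² = 17*u^2. Taking the positive square root: √(EG − F²) = sqrt(17)*Abs(u). At (u, v) = (4, 2*pi/3): 4*sqrt(17).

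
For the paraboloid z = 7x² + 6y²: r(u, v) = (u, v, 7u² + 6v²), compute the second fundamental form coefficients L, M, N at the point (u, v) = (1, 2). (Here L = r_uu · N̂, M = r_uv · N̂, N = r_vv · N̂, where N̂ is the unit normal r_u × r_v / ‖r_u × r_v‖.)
L = 14*sqrt(773)/773;  M = 0;  N = 12*sqrt(773)/773

Compute the unit normal N̂(u, v) = (-14*u/sqrt(196*u^2 + 144*v^2 + 1), -12*v/sqrt(196*u^2 + 144*v^2 + 1), 1/sqrt(196*u^2 + 144*v^2 + 1)), and the second partials r_uu, r_uv, r_vv. Take dot products:
  L(u, v) = r_uu · N̂ = 14/sqrt(196*u^2 + 144*v^2 + 1),
  M(u, v) = r_uv · N̂ = 0,
  N(u, v) = r_vv · N̂ = 12/sqrt(196*u^2 + 144*v^2 + 1).
Evaluating at (u, v) = (1, 2):
  L = 14*sqrt(773)/773, M = 0, N = 12*sqrt(773)/773.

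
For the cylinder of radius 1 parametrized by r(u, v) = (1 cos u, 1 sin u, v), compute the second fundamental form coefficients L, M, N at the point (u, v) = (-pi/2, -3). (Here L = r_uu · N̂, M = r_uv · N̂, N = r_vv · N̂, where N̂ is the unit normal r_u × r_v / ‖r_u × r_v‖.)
L = -1;  M = 0;  N = 0

Compute the unit normal N̂(u, v) = (cos(u), sin(u), 0), and the second partials r_uu, r_uv, r_vv. Take dot products:
  L(u, v) = r_uu · N̂ = -1,
  M(u, v) = r_uv · N̂ = 0,
  N(u, v) = r_vv · N̂ = 0.
Evaluating at (u, v) = (-pi/2, -3):
  L = -1, M = 0, N = 0.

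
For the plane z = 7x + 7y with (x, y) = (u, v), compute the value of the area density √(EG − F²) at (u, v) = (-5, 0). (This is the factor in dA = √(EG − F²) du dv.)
√(EG − F²)|_{(-5, 0)} = 3*sqrt(11)

E = 50, F = 49, G = 50, so EG − F² = 99. Taking the positive square root: √(EG − F²) = 3*sqrt(11). At (u, v) = (-5, 0): 3*sqrt(11).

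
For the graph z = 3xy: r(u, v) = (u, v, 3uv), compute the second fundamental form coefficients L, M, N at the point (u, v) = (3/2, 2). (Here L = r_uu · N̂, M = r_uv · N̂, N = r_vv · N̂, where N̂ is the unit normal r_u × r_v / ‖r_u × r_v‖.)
L = 0;  M = 6*sqrt(229)/229;  N = 0

Compute the unit normal N̂(u, v) = (-3*v/sqrt(9*u^2 + 9*v^2 + 1), -3*u/sqrt(9*u^2 + 9*v^2 + 1), 1/sqrt(9*u^2 + 9*v^2 + 1)), and the second partials r_uu, r_uv, r_vv. Take dot products:
  L(u, v) = r_uu · N̂ = 0,
  M(u, v) = r_uv · N̂ = 3/sqrt(9*u^2 + 9*v^2 + 1),
  N(u, v) = r_vv · N̂ = 0.
Evaluating at (u, v) = (3/2, 2):
  L = 0, M = 6*sqrt(229)/229, N = 0.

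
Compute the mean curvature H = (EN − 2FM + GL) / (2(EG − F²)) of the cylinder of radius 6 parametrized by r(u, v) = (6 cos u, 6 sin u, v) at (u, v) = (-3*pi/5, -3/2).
H = -1/12

With E = 36, F = 0, G = 1, L = -6, M = 0, N = 0, assemble
  H = (EN − 2FM + GL) / (2(EG − F²)) = -1/12.
At (u, v) = (-3*pi/5, -3/2): H = -1/12.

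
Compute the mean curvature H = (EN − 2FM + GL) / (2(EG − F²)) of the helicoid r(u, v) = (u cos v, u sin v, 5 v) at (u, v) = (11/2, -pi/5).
H = 0

With E = 1, F = 0, G = u^2 + 25, L = 0, M = -5/sqrt(u^2 + 25), N = 0, assemble
  H = (EN − 2FM + GL) / (2(EG − F²)) = 0.
At (u, v) = (11/2, -pi/5): H = 0.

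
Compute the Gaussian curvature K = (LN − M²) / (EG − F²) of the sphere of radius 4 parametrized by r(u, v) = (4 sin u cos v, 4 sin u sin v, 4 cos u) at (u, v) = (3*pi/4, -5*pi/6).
K = 1/16

Coefficients of the first fundamental form: E = 16, F = 0, G = 16*sin(u)^2.
Coefficients of the second fundamental form: L = -4*sin(u)/Abs(sin(u)), M = 0, N = -4*sin(u)^3/Abs(sin(u)).
Assemble K = (LN − M²)/(EG − F²) = 1/16. At (u, v) = (3*pi/4, -5*pi/6): K = 1/16.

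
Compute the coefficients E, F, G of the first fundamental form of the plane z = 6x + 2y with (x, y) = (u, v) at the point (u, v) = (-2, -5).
E = 37;  F = 12;  G = 5

Partials: r_u = (1, 0, 6), r_v = (0, 1, 2). As functions of (u, v):
  E = r_u · r_u = 37,
  F = r_u · r_v = 12,
  G = r_v · r_v = 5.
Evaluating at (u, v) = (-2, -5): E = 37, F = 12, G = 5.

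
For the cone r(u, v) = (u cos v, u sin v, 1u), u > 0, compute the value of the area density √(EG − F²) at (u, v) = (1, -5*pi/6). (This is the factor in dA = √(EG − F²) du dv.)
√(EG − F²)|_{(1, -5*pi/6)} = sqrt(2)

E = 2, F = 0, G = u^2, so EG − F² = 2*u^2. Taking the positive square root: √(EG − F²) = sqrt(2)*Abs(u). At (u, v) = (1, -5*pi/6): sqrt(2).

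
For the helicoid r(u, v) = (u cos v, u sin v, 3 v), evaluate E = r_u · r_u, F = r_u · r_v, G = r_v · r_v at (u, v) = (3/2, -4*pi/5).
E = 1;  F = 0;  G = 45/4

Partials: r_u = (cos(v), sin(v), 0), r_v = (-u*sin(v), u*cos(v), 3). As functions of (u, v):
  E = r_u · r_u = 1,
  F = r_u · r_v = 0,
  G = r_v · r_v = u^2 + 9.
Evaluating at (u, v) = (3/2, -4*pi/5): E = 1, F = 0, G = 45/4.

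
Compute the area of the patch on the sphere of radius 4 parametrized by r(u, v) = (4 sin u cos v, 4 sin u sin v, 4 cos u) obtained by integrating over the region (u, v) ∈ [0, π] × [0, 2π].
Area = 64*pi

Area = ∫∫ √(EG − F²) du dv with √(EG − F²) = 16*Abs(sin(u)). Integrating over [0, π] × [0, 2π] gives 64*pi.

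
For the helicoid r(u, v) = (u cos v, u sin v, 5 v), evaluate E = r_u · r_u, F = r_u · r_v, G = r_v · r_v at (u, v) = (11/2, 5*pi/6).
E = 1;  F = 0;  G = 221/4

Partials: r_u = (cos(v), sin(v), 0), r_v = (-u*sin(v), u*cos(v), 5). As functions of (u, v):
  E = r_u · r_u = 1,
  F = r_u · r_v = 0,
  G = r_v · r_v = u^2 + 25.
Evaluating at (u, v) = (11/2, 5*pi/6): E = 1, F = 0, G = 221/4.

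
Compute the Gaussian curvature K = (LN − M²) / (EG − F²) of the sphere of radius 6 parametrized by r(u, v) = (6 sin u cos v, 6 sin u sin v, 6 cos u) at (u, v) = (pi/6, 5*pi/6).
K = 1/36

Coefficients of the first fundamental form: E = 36, F = 0, G = 36*sin(u)^2.
Coefficients of the second fundamental form: L = -6*sin(u)/Abs(sin(u)), M = 0, N = -6*sin(u)^3/Abs(sin(u)).
Assemble K = (LN − M²)/(EG − F²) = 1/36. At (u, v) = (pi/6, 5*pi/6): K = 1/36.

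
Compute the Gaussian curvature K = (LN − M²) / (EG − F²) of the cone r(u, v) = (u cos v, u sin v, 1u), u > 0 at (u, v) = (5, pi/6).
K = 0

Coefficients of the first fundamental form: E = 2, F = 0, G = u^2.
Coefficients of the second fundamental form: L = 0, M = 0, N = sqrt(2)*u^2/(2*Abs(u)).
Assemble K = (LN − M²)/(EG − F²) = 0. At (u, v) = (5, pi/6): K = 0.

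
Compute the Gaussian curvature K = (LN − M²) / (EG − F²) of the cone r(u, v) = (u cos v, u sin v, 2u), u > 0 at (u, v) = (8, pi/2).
K = 0

Coefficients of the first fundamental form: E = 5, F = 0, G = u^2.
Coefficients of the second fundamental form: L = 0, M = 0, N = 2*sqrt(5)*u^2/(5*Abs(u)).
Assemble K = (LN − M²)/(EG − F²) = 0. At (u, v) = (8, pi/2): K = 0.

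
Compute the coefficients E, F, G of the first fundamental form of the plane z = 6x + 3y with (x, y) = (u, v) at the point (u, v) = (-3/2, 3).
E = 37;  F = 18;  G = 10

Partials: r_u = (1, 0, 6), r_v = (0, 1, 3). As functions of (u, v):
  E = r_u · r_u = 37,
  F = r_u · r_v = 18,
  G = r_v · r_v = 10.
Evaluating at (u, v) = (-3/2, 3): E = 37, F = 18, G = 10.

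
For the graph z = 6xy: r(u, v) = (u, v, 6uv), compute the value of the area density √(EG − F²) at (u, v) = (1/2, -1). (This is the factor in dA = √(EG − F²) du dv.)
√(EG − F²)|_{(1/2, -1)} = sqrt(46)

E = 36*v^2 + 1, F = 36*u*v, G = 36*u^2 + 1, so EG − F² = 36*u^2 + 36*v^2 + 1. Taking the positive square root: √(EG − F²) = sqrt(36*u^2 + 36*v^2 + 1). At (u, v) = (1/2, -1): sqrt(46).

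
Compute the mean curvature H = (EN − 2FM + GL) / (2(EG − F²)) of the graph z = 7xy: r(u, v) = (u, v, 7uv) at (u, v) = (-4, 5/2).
H = 5488*sqrt(485)/1270215

With E = 49*v^2 + 1, F = 49*u*v, G = 49*u^2 + 1, L = 0, M = 7/sqrt(49*u^2 + 49*v^2 + 1), N = 0, assemble
  H = (EN − 2FM + GL) / (2(EG − F²)) = -343*u*v/(49*u^2 + 49*v^2 + 1)^(3/2).
At (u, v) = (-4, 5/2): H = 5488*sqrt(485)/1270215.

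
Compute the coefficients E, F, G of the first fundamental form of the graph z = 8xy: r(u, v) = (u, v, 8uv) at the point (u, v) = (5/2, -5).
E = 1601;  F = -800;  G = 401

Partials: r_u = (1, 0, 8*v), r_v = (0, 1, 8*u). As functions of (u, v):
  E = r_u · r_u = 64*v^2 + 1,
  F = r_u · r_v = 64*u*v,
  G = r_v · r_v = 64*u^2 + 1.
Evaluating at (u, v) = (5/2, -5): E = 1601, F = -800, G = 401.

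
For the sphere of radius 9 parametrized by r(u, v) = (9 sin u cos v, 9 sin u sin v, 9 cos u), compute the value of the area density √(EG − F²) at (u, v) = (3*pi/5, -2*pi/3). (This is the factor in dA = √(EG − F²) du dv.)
√(EG − F²)|_{(3*pi/5, -2*pi/3)} = 81*sqrt(2*sqrt(5) + 10)/4

E = 81, F = 0, G = 81*sin(u)^2, so EG − F² = 6561*sin(u)^2. Taking the positive square root: √(EG − F²) = 81*Abs(sin(u)). At (u, v) = (3*pi/5, -2*pi/3): 81*sqrt(2*sqrt(5) + 10)/4.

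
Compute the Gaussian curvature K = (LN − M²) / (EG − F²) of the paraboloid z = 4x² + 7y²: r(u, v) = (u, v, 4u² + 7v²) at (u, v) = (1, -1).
K = 112/68121

Coefficients of the first fundamental form: E = 64*u^2 + 1, F = 112*u*v, G = 196*v^2 + 1.
Coefficients of the second fundamental form: L = 8/sqrt(64*u^2 + 196*v^2 + 1), M = 0, N = 14/sqrt(64*u^2 + 196*v^2 + 1).
Assemble K = (LN − M²)/(EG − F²) = 112/(4096*u^4 + 25088*u^2*v^2 + 128*u^2 + 38416*v^4 + 392*v^2 + 1). At (u, v) = (1, -1): K = 112/68121.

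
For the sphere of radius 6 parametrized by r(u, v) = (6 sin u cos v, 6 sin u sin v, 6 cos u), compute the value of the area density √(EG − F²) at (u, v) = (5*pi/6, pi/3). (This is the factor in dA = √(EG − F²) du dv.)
√(EG − F²)|_{(5*pi/6, pi/3)} = 18

E = 36, F = 0, G = 36*sin(u)^2, so EG − F² = 1296*sin(u)^2. Taking the positive square root: √(EG − F²) = 36*Abs(sin(u)). At (u, v) = (5*pi/6, pi/3): 18.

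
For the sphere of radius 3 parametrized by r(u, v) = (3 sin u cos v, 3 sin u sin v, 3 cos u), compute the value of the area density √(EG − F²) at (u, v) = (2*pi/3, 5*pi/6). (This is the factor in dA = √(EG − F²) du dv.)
√(EG − F²)|_{(2*pi/3, 5*pi/6)} = 9*sqrt(3)/2

E = 9, F = 0, G = 9*sin(u)^2, so EG − F² = 81*sin(u)^2. Taking the positive square root: √(EG − F²) = 9*Abs(sin(u)). At (u, v) = (2*pi/3, 5*pi/6): 9*sqrt(3)/2.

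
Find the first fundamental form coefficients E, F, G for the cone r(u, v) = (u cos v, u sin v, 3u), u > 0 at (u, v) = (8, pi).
E = 10;  F = 0;  G = 64

Partials: r_u = (cos(v), sin(v), 3), r_v = (-u*sin(v), u*cos(v), 0). As functions of (u, v):
  E = r_u · r_u = 10,
  F = r_u · r_v = 0,
  G = r_v · r_v = u^2.
Evaluating at (u, v) = (8, pi): E = 10, F = 0, G = 64.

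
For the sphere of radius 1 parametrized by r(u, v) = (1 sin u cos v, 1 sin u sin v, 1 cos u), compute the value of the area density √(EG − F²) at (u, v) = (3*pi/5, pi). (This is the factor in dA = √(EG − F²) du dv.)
√(EG − F²)|_{(3*pi/5, pi)} = sqrt(2*sqrt(5) + 10)/4

E = 1, F = 0, G = sin(u)^2, so EG − F² = sin(u)^2. Taking the positive square root: √(EG − F²) = Abs(sin(u)). At (u, v) = (3*pi/5, pi): sqrt(2*sqrt(5) + 10)/4.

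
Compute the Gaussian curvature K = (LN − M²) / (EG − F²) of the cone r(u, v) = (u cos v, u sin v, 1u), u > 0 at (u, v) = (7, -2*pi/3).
K = 0

Coefficients of the first fundamental form: E = 2, F = 0, G = u^2.
Coefficients of the second fundamental form: L = 0, M = 0, N = sqrt(2)*u^2/(2*Abs(u)).
Assemble K = (LN − M²)/(EG − F²) = 0. At (u, v) = (7, -2*pi/3): K = 0.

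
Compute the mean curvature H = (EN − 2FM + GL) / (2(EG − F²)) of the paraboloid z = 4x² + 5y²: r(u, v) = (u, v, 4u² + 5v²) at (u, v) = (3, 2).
H = 4489*sqrt(977)/954529

With E = 64*u^2 + 1, F = 80*u*v, G = 100*v^2 + 1, L = 8/sqrt(64*u^2 + 100*v^2 + 1), M = 0, N = 10/sqrt(64*u^2 + 100*v^2 + 1), assemble
  H = (EN − 2FM + GL) / (2(EG − F²)) = (320*u^2 + 400*v^2 + 9)/(64*u^2 + 100*v^2 + 1)^(3/2).
At (u, v) = (3, 2): H = 4489*sqrt(977)/954529.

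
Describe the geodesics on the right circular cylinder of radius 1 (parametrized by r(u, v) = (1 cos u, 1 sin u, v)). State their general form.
The cylinder is flat (K = 0) and locally isometric to the plane via the development (u, v) ↦ (1 u, v). Geodesics are the pre-images of straight lines: circles (v constant), vertical lines (u constant), and helices (v = c · u + d) for constants c, d.

A right cylinder has E = 1², F = 0, G = 1, so EG − F² = 1², and L = −1, M = N = 0, giving K = (LN − M²)/(EG − F²) = 0 everywhere. A flat surface is locally isometric to the Euclidean plane via the map (u, v) ↦ (1 u, v). Straight lines in the (x̃, ỹ) plane pull back to: (a) horizontal circles (v = const), (b) vertical generators (u = const), and (c) helices (1 u tan θ = v, i.e. v = c · u + d).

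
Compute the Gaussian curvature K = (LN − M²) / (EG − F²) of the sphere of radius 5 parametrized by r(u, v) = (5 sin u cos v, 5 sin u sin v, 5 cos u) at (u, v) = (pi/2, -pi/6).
K = 1/25

Coefficients of the first fundamental form: E = 25, F = 0, G = 25*sin(u)^2.
Coefficients of the second fundamental form: L = -5*sin(u)/Abs(sin(u)), M = 0, N = -5*sin(u)^3/Abs(sin(u)).
Assemble K = (LN − M²)/(EG − F²) = 1/25. At (u, v) = (pi/2, -pi/6): K = 1/25.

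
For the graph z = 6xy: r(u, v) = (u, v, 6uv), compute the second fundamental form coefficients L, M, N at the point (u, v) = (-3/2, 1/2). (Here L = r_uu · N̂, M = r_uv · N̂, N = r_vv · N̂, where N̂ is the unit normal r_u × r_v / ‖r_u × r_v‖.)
L = 0;  M = 6*sqrt(91)/91;  N = 0

Compute the unit normal N̂(u, v) = (-6*v/sqrt(36*u^2 + 36*v^2 + 1), -6*u/sqrt(36*u^2 + 36*v^2 + 1), 1/sqrt(36*u^2 + 36*v^2 + 1)), and the second partials r_uu, r_uv, r_vv. Take dot products:
  L(u, v) = r_uu · N̂ = 0,
  M(u, v) = r_uv · N̂ = 6/sqrt(36*u^2 + 36*v^2 + 1),
  N(u, v) = r_vv · N̂ = 0.
Evaluating at (u, v) = (-3/2, 1/2):
  L = 0, M = 6*sqrt(91)/91, N = 0.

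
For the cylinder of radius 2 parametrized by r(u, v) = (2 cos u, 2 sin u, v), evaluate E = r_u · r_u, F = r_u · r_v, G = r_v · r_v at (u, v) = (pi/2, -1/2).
E = 4;  F = 0;  G = 1

Partials: r_u = (-2*sin(u), 2*cos(u), 0), r_v = (0, 0, 1). As functions of (u, v):
  E = r_u · r_u = 4,
  F = r_u · r_v = 0,
  G = r_v · r_v = 1.
Evaluating at (u, v) = (pi/2, -1/2): E = 4, F = 0, G = 1.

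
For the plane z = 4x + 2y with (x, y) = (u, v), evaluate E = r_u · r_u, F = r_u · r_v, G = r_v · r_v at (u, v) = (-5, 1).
E = 17;  F = 8;  G = 5

Partials: r_u = (1, 0, 4), r_v = (0, 1, 2). As functions of (u, v):
  E = r_u · r_u = 17,
  F = r_u · r_v = 8,
  G = r_v · r_v = 5.
Evaluating at (u, v) = (-5, 1): E = 17, F = 8, G = 5.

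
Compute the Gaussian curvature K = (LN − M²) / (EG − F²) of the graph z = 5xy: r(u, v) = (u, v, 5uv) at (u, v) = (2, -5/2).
K = -400/1058841

Coefficients of the first fundamental form: E = 25*v^2 + 1, F = 25*u*v, G = 25*u^2 + 1.
Coefficients of the second fundamental form: L = 0, M = 5/sqrt(25*u^2 + 25*v^2 + 1), N = 0.
Assemble K = (LN − M²)/(EG − F²) = -25/(625*u^4 + 1250*u^2*v^2 + 50*u^2 + 625*v^4 + 50*v^2 + 1). At (u, v) = (2, -5/2): K = -400/1058841.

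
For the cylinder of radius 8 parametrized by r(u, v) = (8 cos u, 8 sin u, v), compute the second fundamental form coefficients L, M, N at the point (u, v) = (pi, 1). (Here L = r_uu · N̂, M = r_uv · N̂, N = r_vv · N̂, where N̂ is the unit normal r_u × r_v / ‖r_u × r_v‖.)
L = -8;  M = 0;  N = 0

Compute the unit normal N̂(u, v) = (cos(u), sin(u), 0), and the second partials r_uu, r_uv, r_vv. Take dot products:
  L(u, v) = r_uu · N̂ = -8,
  M(u, v) = r_uv · N̂ = 0,
  N(u, v) = r_vv · N̂ = 0.
Evaluating at (u, v) = (pi, 1):
  L = -8, M = 0, N = 0.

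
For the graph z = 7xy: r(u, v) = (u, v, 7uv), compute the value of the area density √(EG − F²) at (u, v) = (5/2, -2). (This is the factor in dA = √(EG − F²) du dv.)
√(EG − F²)|_{(5/2, -2)} = sqrt(2013)/2

E = 49*v^2 + 1, F = 49*u*v, G = 49*u^2 + 1, so EG − F² = 49*u^2 + 49*v^2 + 1. Taking the positive square root: √(EG − F²) = sqrt(49*u^2 + 49*v^2 + 1). At (u, v) = (5/2, -2): sqrt(2013)/2.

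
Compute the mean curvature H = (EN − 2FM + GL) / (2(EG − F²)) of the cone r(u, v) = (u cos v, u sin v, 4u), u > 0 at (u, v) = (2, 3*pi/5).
H = sqrt(17)/17

With E = 17, F = 0, G = u^2, L = 0, M = 0, N = 4*sqrt(17)*u^2/(17*Abs(u)), assemble
  H = (EN − 2FM + GL) / (2(EG − F²)) = 2*sqrt(17)/(17*Abs(u)).
At (u, v) = (2, 3*pi/5): H = sqrt(17)/17.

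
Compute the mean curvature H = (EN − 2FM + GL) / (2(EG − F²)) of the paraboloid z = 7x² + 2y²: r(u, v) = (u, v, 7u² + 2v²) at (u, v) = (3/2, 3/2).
H = 1143*sqrt(478)/228484

With E = 196*u^2 + 1, F = 56*u*v, G = 16*v^2 + 1, L = 14/sqrt(196*u^2 + 16*v^2 + 1), M = 0, N = 4/sqrt(196*u^2 + 16*v^2 + 1), assemble
  H = (EN − 2FM + GL) / (2(EG − F²)) = (392*u^2 + 112*v^2 + 9)/(196*u^2 + 16*v^2 + 1)^(3/2).
At (u, v) = (3/2, 3/2): H = 1143*sqrt(478)/228484.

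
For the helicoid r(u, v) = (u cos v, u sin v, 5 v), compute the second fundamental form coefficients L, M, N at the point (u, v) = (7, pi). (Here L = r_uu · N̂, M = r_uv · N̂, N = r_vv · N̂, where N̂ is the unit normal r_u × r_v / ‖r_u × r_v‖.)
L = 0;  M = -5*sqrt(74)/74;  N = 0

Compute the unit normal N̂(u, v) = (5*sin(v)/sqrt(u^2 + 25), -5*cos(v)/sqrt(u^2 + 25), u/sqrt(u^2 + 25)), and the second partials r_uu, r_uv, r_vv. Take dot products:
  L(u, v) = r_uu · N̂ = 0,
  M(u, v) = r_uv · N̂ = -5/sqrt(u^2 + 25),
  N(u, v) = r_vv · N̂ = 0.
Evaluating at (u, v) = (7, pi):
  L = 0, M = -5*sqrt(74)/74, N = 0.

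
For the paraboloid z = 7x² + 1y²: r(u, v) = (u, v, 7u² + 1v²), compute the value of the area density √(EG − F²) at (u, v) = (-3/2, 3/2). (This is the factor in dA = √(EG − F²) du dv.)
√(EG − F²)|_{(-3/2, 3/2)} = sqrt(451)

E = 196*u^2 + 1, F = 28*u*v, G = 4*v^2 + 1, so EG − F² = 196*u^2 + 4*v^2 + 1. Taking the positive square root: √(EG − F²) = sqrt(196*u^2 + 4*v^2 + 1). At (u, v) = (-3/2, 3/2): sqrt(451).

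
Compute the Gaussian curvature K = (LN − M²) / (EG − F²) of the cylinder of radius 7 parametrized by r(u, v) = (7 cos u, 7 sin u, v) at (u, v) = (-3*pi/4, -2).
K = 0

Coefficients of the first fundamental form: E = 49, F = 0, G = 1.
Coefficients of the second fundamental form: L = -7, M = 0, N = 0.
Assemble K = (LN − M²)/(EG − F²) = 0. At (u, v) = (-3*pi/4, -2): K = 0.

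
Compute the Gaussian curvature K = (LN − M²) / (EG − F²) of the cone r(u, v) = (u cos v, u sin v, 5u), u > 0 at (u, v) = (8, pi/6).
K = 0

Coefficients of the first fundamental form: E = 26, F = 0, G = u^2.
Coefficients of the second fundamental form: L = 0, M = 0, N = 5*sqrt(26)*u^2/(26*Abs(u)).
Assemble K = (LN − M²)/(EG − F²) = 0. At (u, v) = (8, pi/6): K = 0.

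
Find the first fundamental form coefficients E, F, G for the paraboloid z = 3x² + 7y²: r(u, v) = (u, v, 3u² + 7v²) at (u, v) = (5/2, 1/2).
E = 226;  F = 105;  G = 50

Partials: r_u = (1, 0, 6*u), r_v = (0, 1, 14*v). As functions of (u, v):
  E = r_u · r_u = 36*u^2 + 1,
  F = r_u · r_v = 84*u*v,
  G = r_v · r_v = 196*v^2 + 1.
Evaluating at (u, v) = (5/2, 1/2): E = 226, F = 105, G = 50.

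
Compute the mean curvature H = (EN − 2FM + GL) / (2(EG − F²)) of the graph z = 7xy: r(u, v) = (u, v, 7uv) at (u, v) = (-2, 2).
H = 1372*sqrt(393)/154449

With E = 49*v^2 + 1, F = 49*u*v, G = 49*u^2 + 1, L = 0, M = 7/sqrt(49*u^2 + 49*v^2 + 1), N = 0, assemble
  H = (EN − 2FM + GL) / (2(EG − F²)) = -343*u*v/(49*u^2 + 49*v^2 + 1)^(3/2).
At (u, v) = (-2, 2): H = 1372*sqrt(393)/154449.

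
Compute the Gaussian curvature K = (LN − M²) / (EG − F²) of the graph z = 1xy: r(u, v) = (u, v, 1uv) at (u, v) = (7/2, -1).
K = -16/3249

Coefficients of the first fundamental form: E = v^2 + 1, F = u*v, G = u^2 + 1.
Coefficients of the second fundamental form: L = 0, M = 1/sqrt(u^2 + v^2 + 1), N = 0.
Assemble K = (LN − M²)/(EG − F²) = 1/((u^2*v^2 - (u^2 + 1)*(v^2 + 1))*(u^2 + v^2 + 1)). At (u, v) = (7/2, -1): K = -16/3249.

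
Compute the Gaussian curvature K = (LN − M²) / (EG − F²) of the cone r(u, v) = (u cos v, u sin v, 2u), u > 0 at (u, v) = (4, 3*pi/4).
K = 0

Coefficients of the first fundamental form: E = 5, F = 0, G = u^2.
Coefficients of the second fundamental form: L = 0, M = 0, N = 2*sqrt(5)*u^2/(5*Abs(u)).
Assemble K = (LN − M²)/(EG − F²) = 0. At (u, v) = (4, 3*pi/4): K = 0.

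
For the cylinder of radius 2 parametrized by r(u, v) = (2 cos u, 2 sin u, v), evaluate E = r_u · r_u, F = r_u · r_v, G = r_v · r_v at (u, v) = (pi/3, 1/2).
E = 4;  F = 0;  G = 1

Partials: r_u = (-2*sin(u), 2*cos(u), 0), r_v = (0, 0, 1). As functions of (u, v):
  E = r_u · r_u = 4,
  F = r_u · r_v = 0,
  G = r_v · r_v = 1.
Evaluating at (u, v) = (pi/3, 1/2): E = 4, F = 0, G = 1.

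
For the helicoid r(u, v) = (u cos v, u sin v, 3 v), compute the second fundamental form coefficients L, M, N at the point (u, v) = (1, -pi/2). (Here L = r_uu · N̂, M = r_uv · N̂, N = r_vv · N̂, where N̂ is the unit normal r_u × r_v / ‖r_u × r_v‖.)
L = 0;  M = -3*sqrt(10)/10;  N = 0

Compute the unit normal N̂(u, v) = (3*sin(v)/sqrt(u^2 + 9), -3*cos(v)/sqrt(u^2 + 9), u/sqrt(u^2 + 9)), and the second partials r_uu, r_uv, r_vv. Take dot products:
  L(u, v) = r_uu · N̂ = 0,
  M(u, v) = r_uv · N̂ = -3/sqrt(u^2 + 9),
  N(u, v) = r_vv · N̂ = 0.
Evaluating at (u, v) = (1, -pi/2):
  L = 0, M = -3*sqrt(10)/10, N = 0.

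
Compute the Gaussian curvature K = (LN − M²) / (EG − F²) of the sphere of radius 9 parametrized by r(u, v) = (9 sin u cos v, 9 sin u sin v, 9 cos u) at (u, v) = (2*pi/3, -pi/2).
K = 1/81

Coefficients of the first fundamental form: E = 81, F = 0, G = 81*sin(u)^2.
Coefficients of the second fundamental form: L = -9*sin(u)/Abs(sin(u)), M = 0, N = -9*sin(u)^3/Abs(sin(u)).
Assemble K = (LN − M²)/(EG − F²) = 1/81. At (u, v) = (2*pi/3, -pi/2): K = 1/81.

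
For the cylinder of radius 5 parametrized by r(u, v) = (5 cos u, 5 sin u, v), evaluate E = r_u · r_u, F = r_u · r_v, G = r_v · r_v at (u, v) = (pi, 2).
E = 25;  F = 0;  G = 1

Partials: r_u = (-5*sin(u), 5*cos(u), 0), r_v = (0, 0, 1). As functions of (u, v):
  E = r_u · r_u = 25,
  F = r_u · r_v = 0,
  G = r_v · r_v = 1.
Evaluating at (u, v) = (pi, 2): E = 25, F = 0, G = 1.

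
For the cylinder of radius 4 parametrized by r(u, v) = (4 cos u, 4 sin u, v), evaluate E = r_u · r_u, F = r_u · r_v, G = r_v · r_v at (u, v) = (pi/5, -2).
E = 16;  F = 0;  G = 1

Partials: r_u = (-4*sin(u), 4*cos(u), 0), r_v = (0, 0, 1). As functions of (u, v):
  E = r_u · r_u = 16,
  F = r_u · r_v = 0,
  G = r_v · r_v = 1.
Evaluating at (u, v) = (pi/5, -2): E = 16, F = 0, G = 1.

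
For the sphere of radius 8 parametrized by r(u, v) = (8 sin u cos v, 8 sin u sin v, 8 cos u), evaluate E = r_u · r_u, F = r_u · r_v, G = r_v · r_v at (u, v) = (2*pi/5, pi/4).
E = 64;  F = 0;  G = 8*sqrt(5) + 40

Partials: r_u = (8*cos(u)*cos(v), 8*sin(v)*cos(u), -8*sin(u)), r_v = (-8*sin(u)*sin(v), 8*sin(u)*cos(v), 0). As functions of (u, v):
  E = r_u · r_u = 64,
  F = r_u · r_v = 0,
  G = r_v · r_v = 64*sin(u)^2.
Evaluating at (u, v) = (2*pi/5, pi/4): E = 64, F = 0, G = 8*sqrt(5) + 40.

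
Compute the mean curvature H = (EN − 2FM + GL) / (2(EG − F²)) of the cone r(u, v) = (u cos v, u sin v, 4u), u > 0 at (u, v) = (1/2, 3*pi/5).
H = 4*sqrt(17)/17

With E = 17, F = 0, G = u^2, L = 0, M = 0, N = 4*sqrt(17)*u^2/(17*Abs(u)), assemble
  H = (EN − 2FM + GL) / (2(EG − F²)) = 2*sqrt(17)/(17*Abs(u)).
At (u, v) = (1/2, 3*pi/5): H = 4*sqrt(17)/17.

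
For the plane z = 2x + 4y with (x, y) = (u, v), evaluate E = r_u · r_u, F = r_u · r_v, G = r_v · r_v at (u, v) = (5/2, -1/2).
E = 5;  F = 8;  G = 17

Partials: r_u = (1, 0, 2), r_v = (0, 1, 4). As functions of (u, v):
  E = r_u · r_u = 5,
  F = r_u · r_v = 8,
  G = r_v · r_v = 17.
Evaluating at (u, v) = (5/2, -1/2): E = 5, F = 8, G = 17.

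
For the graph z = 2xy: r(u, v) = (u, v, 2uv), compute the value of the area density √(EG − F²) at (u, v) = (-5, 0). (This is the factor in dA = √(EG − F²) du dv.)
√(EG − F²)|_{(-5, 0)} = sqrt(101)

E = 4*v^2 + 1, F = 4*u*v, G = 4*u^2 + 1, so EG − F² = 4*u^2 + 4*v^2 + 1. Taking the positive square root: √(EG − F²) = sqrt(4*u^2 + 4*v^2 + 1). At (u, v) = (-5, 0): sqrt(101).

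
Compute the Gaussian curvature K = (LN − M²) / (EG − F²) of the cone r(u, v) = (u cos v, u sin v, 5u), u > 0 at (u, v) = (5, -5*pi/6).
K = 0

Coefficients of the first fundamental form: E = 26, F = 0, G = u^2.
Coefficients of the second fundamental form: L = 0, M = 0, N = 5*sqrt(26)*u^2/(26*Abs(u)).
Assemble K = (LN − M²)/(EG − F²) = 0. At (u, v) = (5, -5*pi/6): K = 0.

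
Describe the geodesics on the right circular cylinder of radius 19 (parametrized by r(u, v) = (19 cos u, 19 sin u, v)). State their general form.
The cylinder is flat (K = 0) and locally isometric to the plane via the development (u, v) ↦ (19 u, v). Geodesics are the pre-images of straight lines: circles (v constant), vertical lines (u constant), and helices (v = c · u + d) for constants c, d.

A right cylinder has E = 19², F = 0, G = 1, so EG − F² = 19², and L = −19, M = N = 0, giving K = (LN − M²)/(EG − F²) = 0 everywhere. A flat surface is locally isometric to the Euclidean plane via the map (u, v) ↦ (19 u, v). Straight lines in the (x̃, ỹ) plane pull back to: (a) horizontal circles (v = const), (b) vertical generators (u = const), and (c) helices (19 u tan θ = v, i.e. v = c · u + d).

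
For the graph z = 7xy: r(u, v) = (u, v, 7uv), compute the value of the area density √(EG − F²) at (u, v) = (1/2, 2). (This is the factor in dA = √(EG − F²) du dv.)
√(EG − F²)|_{(1/2, 2)} = 3*sqrt(93)/2

E = 49*v^2 + 1, F = 49*u*v, G = 49*u^2 + 1, so EG − F² = 49*u^2 + 49*v^2 + 1. Taking the positive square root: √(EG − F²) = sqrt(49*u^2 + 49*v^2 + 1). At (u, v) = (1/2, 2): 3*sqrt(93)/2.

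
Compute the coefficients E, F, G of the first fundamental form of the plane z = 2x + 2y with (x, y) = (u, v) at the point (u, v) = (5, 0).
E = 5;  F = 4;  G = 5

Partials: r_u = (1, 0, 2), r_v = (0, 1, 2). As functions of (u, v):
  E = r_u · r_u = 5,
  F = r_u · r_v = 4,
  G = r_v · r_v = 5.
Evaluating at (u, v) = (5, 0): E = 5, F = 4, G = 5.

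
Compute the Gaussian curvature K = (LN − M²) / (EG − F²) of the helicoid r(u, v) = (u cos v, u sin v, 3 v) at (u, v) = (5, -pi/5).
K = -9/1156

Coefficients of the first fundamental form: E = 1, F = 0, G = u^2 + 9.
Coefficients of the second fundamental form: L = 0, M = -3/sqrt(u^2 + 9), N = 0.
Assemble K = (LN − M²)/(EG − F²) = -9/(u^2 + 9)^2. At (u, v) = (5, -pi/5): K = -9/1156.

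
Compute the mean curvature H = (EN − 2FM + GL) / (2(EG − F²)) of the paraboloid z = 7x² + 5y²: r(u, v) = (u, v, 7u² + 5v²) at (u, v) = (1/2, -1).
H = 319*sqrt(6)/1500

With E = 196*u^2 + 1, F = 140*u*v, G = 100*v^2 + 1, L = 14/sqrt(196*u^2 + 100*v^2 + 1), M = 0, N = 10/sqrt(196*u^2 + 100*v^2 + 1), assemble
  H = (EN − 2FM + GL) / (2(EG − F²)) = 4*(245*u^2 + 175*v^2 + 3)/(196*u^2 + 100*v^2 + 1)^(3/2).
At (u, v) = (1/2, -1): H = 319*sqrt(6)/1500.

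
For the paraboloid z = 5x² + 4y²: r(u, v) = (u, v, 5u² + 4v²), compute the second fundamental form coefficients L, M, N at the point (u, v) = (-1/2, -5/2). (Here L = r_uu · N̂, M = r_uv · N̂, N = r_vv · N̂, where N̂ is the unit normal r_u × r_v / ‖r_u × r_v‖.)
L = 5*sqrt(426)/213;  M = 0;  N = 4*sqrt(426)/213

Compute the unit normal N̂(u, v) = (-10*u/sqrt(100*u^2 + 64*v^2 + 1), -8*v/sqrt(100*u^2 + 64*v^2 + 1), 1/sqrt(100*u^2 + 64*v^2 + 1)), and the second partials r_uu, r_uv, r_vv. Take dot products:
  L(u, v) = r_uu · N̂ = 10/sqrt(100*u^2 + 64*v^2 + 1),
  M(u, v) = r_uv · N̂ = 0,
  N(u, v) = r_vv · N̂ = 8/sqrt(100*u^2 + 64*v^2 + 1).
Evaluating at (u, v) = (-1/2, -5/2):
  L = 5*sqrt(426)/213, M = 0, N = 4*sqrt(426)/213.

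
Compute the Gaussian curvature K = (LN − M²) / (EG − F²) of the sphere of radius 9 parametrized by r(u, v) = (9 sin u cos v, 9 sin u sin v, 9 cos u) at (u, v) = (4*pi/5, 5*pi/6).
K = 1/81

Coefficients of the first fundamental form: E = 81, F = 0, G = 81*sin(u)^2.
Coefficients of the second fundamental form: L = -9*sin(u)/Abs(sin(u)), M = 0, N = -9*sin(u)^3/Abs(sin(u)).
Assemble K = (LN − M²)/(EG − F²) = 1/81. At (u, v) = (4*pi/5, 5*pi/6): K = 1/81.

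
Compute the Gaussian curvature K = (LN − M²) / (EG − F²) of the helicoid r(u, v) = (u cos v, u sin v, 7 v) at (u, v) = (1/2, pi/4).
K = -784/38809

Coefficients of the first fundamental form: E = 1, F = 0, G = u^2 + 49.
Coefficients of the second fundamental form: L = 0, M = -7/sqrt(u^2 + 49), N = 0.
Assemble K = (LN − M²)/(EG − F²) = -49/(u^2 + 49)^2. At (u, v) = (1/2, pi/4): K = -784/38809.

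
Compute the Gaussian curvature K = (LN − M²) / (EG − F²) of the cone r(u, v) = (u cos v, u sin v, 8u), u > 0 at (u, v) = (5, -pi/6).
K = 0

Coefficients of the first fundamental form: E = 65, F = 0, G = u^2.
Coefficients of the second fundamental form: L = 0, M = 0, N = 8*sqrt(65)*u^2/(65*Abs(u)).
Assemble K = (LN − M²)/(EG − F²) = 0. At (u, v) = (5, -pi/6): K = 0.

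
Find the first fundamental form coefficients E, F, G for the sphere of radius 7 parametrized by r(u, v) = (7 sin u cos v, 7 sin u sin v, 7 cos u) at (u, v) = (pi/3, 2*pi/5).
E = 49;  F = 0;  G = 147/4

Partials: r_u = (7*cos(u)*cos(v), 7*sin(v)*cos(u), -7*sin(u)), r_v = (-7*sin(u)*sin(v), 7*sin(u)*cos(v), 0). As functions of (u, v):
  E = r_u · r_u = 49,
  F = r_u · r_v = 0,
  G = r_v · r_v = 49*sin(u)^2.
Evaluating at (u, v) = (pi/3, 2*pi/5): E = 49, F = 0, G = 147/4.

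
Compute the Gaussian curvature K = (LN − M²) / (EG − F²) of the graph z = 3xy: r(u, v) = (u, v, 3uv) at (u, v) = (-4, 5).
K = -9/136900

Coefficients of the first fundamental form: E = 9*v^2 + 1, F = 9*u*v, G = 9*u^2 + 1.
Coefficients of the second fundamental form: L = 0, M = 3/sqrt(9*u^2 + 9*v^2 + 1), N = 0.
Assemble K = (LN − M²)/(EG − F²) = -9/(81*u^4 + 162*u^2*v^2 + 18*u^2 + 81*v^4 + 18*v^2 + 1). At (u, v) = (-4, 5): K = -9/136900.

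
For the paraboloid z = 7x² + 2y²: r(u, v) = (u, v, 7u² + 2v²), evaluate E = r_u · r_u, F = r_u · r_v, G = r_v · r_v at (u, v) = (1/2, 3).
E = 50;  F = 84;  G = 145

Partials: r_u = (1, 0, 14*u), r_v = (0, 1, 4*v). As functions of (u, v):
  E = r_u · r_u = 196*u^2 + 1,
  F = r_u · r_v = 56*u*v,
  G = r_v · r_v = 16*v^2 + 1.
Evaluating at (u, v) = (1/2, 3): E = 50, F = 84, G = 145.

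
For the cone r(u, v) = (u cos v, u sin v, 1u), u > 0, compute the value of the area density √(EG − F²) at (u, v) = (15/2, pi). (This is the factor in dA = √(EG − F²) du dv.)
√(EG − F²)|_{(15/2, pi)} = 15*sqrt(2)/2

E = 2, F = 0, G = u^2, so EG − F² = 2*u^2. Taking the positive square root: √(EG − F²) = sqrt(2)*Abs(u). At (u, v) = (15/2, pi): 15*sqrt(2)/2.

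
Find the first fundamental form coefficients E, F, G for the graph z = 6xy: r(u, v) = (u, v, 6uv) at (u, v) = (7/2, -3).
E = 325;  F = -378;  G = 442

Partials: r_u = (1, 0, 6*v), r_v = (0, 1, 6*u). As functions of (u, v):
  E = r_u · r_u = 36*v^2 + 1,
  F = r_u · r_v = 36*u*v,
  G = r_v · r_v = 36*u^2 + 1.
Evaluating at (u, v) = (7/2, -3): E = 325, F = -378, G = 442.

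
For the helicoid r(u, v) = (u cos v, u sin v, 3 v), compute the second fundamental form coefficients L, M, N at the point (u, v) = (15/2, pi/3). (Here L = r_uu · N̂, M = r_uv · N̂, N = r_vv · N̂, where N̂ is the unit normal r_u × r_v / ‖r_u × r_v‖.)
L = 0;  M = -2*sqrt(29)/29;  N = 0

Compute the unit normal N̂(u, v) = (3*sin(v)/sqrt(u^2 + 9), -3*cos(v)/sqrt(u^2 + 9), u/sqrt(u^2 + 9)), and the second partials r_uu, r_uv, r_vv. Take dot products:
  L(u, v) = r_uu · N̂ = 0,
  M(u, v) = r_uv · N̂ = -3/sqrt(u^2 + 9),
  N(u, v) = r_vv · N̂ = 0.
Evaluating at (u, v) = (15/2, pi/3):
  L = 0, M = -2*sqrt(29)/29, N = 0.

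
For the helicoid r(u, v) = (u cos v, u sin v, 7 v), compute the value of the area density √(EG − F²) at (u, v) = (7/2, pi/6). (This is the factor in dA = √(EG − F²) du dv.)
√(EG − F²)|_{(7/2, pi/6)} = 7*sqrt(5)/2

E = 1, F = 0, G = u^2 + 49, so EG − F² = u^2 + 49. Taking the positive square root: √(EG − F²) = sqrt(u^2 + 49). At (u, v) = (7/2, pi/6): 7*sqrt(5)/2.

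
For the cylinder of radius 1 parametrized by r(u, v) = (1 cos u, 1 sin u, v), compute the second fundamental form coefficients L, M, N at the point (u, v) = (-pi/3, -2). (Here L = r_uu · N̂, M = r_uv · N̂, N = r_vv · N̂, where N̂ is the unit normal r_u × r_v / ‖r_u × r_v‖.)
L = -1;  M = 0;  N = 0

Compute the unit normal N̂(u, v) = (cos(u), sin(u), 0), and the second partials r_uu, r_uv, r_vv. Take dot products:
  L(u, v) = r_uu · N̂ = -1,
  M(u, v) = r_uv · N̂ = 0,
  N(u, v) = r_vv · N̂ = 0.
Evaluating at (u, v) = (-pi/3, -2):
  L = -1, M = 0, N = 0.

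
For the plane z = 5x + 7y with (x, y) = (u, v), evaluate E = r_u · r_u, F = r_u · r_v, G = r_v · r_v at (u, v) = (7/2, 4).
E = 26;  F = 35;  G = 50

Partials: r_u = (1, 0, 5), r_v = (0, 1, 7). As functions of (u, v):
  E = r_u · r_u = 26,
  F = r_u · r_v = 35,
  G = r_v · r_v = 50.
Evaluating at (u, v) = (7/2, 4): E = 26, F = 35, G = 50.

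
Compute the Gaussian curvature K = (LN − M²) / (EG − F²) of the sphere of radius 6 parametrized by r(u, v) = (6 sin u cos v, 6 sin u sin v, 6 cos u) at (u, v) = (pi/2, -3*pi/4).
K = 1/36

Coefficients of the first fundamental form: E = 36, F = 0, G = 36*sin(u)^2.
Coefficients of the second fundamental form: L = -6*sin(u)/Abs(sin(u)), M = 0, N = -6*sin(u)^3/Abs(sin(u)).
Assemble K = (LN − M²)/(EG − F²) = 1/36. At (u, v) = (pi/2, -3*pi/4): K = 1/36.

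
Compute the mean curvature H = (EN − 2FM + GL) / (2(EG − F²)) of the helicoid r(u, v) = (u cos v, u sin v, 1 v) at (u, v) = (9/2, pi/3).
H = 0

With E = 1, F = 0, G = u^2 + 1, L = 0, M = -1/sqrt(u^2 + 1), N = 0, assemble
  H = (EN − 2FM + GL) / (2(EG − F²)) = 0.
At (u, v) = (9/2, pi/3): H = 0.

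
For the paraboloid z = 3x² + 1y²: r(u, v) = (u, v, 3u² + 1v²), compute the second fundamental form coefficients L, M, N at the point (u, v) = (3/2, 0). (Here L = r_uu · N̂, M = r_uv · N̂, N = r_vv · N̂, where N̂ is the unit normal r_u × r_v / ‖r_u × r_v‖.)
L = 3*sqrt(82)/41;  M = 0;  N = sqrt(82)/41

Compute the unit normal N̂(u, v) = (-6*u/sqrt(36*u^2 + 4*v^2 + 1), -2*v/sqrt(36*u^2 + 4*v^2 + 1), 1/sqrt(36*u^2 + 4*v^2 + 1)), and the second partials r_uu, r_uv, r_vv. Take dot products:
  L(u, v) = r_uu · N̂ = 6/sqrt(36*u^2 + 4*v^2 + 1),
  M(u, v) = r_uv · N̂ = 0,
  N(u, v) = r_vv · N̂ = 2/sqrt(36*u^2 + 4*v^2 + 1).
Evaluating at (u, v) = (3/2, 0):
  L = 3*sqrt(82)/41, M = 0, N = sqrt(82)/41.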